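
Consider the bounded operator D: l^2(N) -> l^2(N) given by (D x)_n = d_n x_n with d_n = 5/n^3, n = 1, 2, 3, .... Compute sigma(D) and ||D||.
sigma(D) = {5/n^3 : n ≥ 1} ∪ {0}; ||D|| = 5

A bounded diagonal operator on l^2 with diagonal entries d_n has spectrum equal to the closure of {d_n : n ≥ 1}: every d_n is an eigenvalue (with eigenvector e_n), so {d_n} ⊂ sigma(D); the spectrum is closed, so its closure is too; and for lambda not in the closure, (D - lambda I) has bounded inverse (the diagonal entries 1/(d_n - lambda) are bounded). For our sequence d_n = 5/n^3, n = 1, 2, 3, ...:
  - {d_n} = {5/n^3 : n ≥ 1}; the only limit point is 0
  - closure = {5/n^3 : n ≥ 1} ∪ {0}
For the norm: a diagonal operator has ||D|| = sup_n |d_n|. Here d_n = 5/n^3 is positive and decreasing, so sup_n |d_n| = d_1 = 5. So ||D|| = 5.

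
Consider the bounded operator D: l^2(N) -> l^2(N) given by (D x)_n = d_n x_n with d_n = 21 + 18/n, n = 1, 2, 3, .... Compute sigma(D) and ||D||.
sigma(D) = {21 + 18/n : n ≥ 1} ∪ {21}; ||D|| = 39

A bounded diagonal operator on l^2 with diagonal entries d_n has spectrum equal to the closure of {d_n : n ≥ 1}: every d_n is an eigenvalue (with eigenvector e_n), so {d_n} ⊂ sigma(D); the spectrum is closed, so its closure is too; and for lambda not in the closure, (D - lambda I) has bounded inverse (the diagonal entries 1/(d_n - lambda) are bounded). For our sequence d_n = 21 + 18/n, n = 1, 2, 3, ...:
  - {d_n} = {21 + 18/n : n ≥ 1}; the only limit point is 21
  - closure = {21 + 18/n : n ≥ 1} ∪ {21}
For the norm: a diagonal operator has ||D|| = sup_n |d_n|. Here d_n = 21 + 18/n is positive and decreasing, so sup_n |d_n| = d_1 = 21 + 18 = 39. So ||D|| = 39.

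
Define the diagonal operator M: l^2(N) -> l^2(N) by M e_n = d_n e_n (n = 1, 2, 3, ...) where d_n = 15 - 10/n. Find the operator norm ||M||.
||M|| = 15

For a diagonal operator on l^2 with entries d_n, ||M|| = sup_n |d_n|. Here d_1 = 5, d_2 = 10, ..., and d_n = 15 - 10/n increases monotonically toward 15. All terms lie in [5, 15), so |d_n| = d_n and the supremum is the limit 15, which is not attained by any individual d_n. Hence ||M|| = 15.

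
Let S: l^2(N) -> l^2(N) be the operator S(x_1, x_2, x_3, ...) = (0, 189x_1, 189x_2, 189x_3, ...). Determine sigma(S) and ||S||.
sigma(S) = closed disk {z in C : |z| ≤ 189}; ||S|| = 189

Note S = 189·U where U is the unit right shift (U x)_k = x_{k-1} (with x_0 := 0); so ||S|| = 189||U|| and sigma(S) = 189·sigma(U). ||S x||^2 = sum_{k≥1} |189x_k|^2 = 35721||x||^2, so ||S|| = 189 and sigma(S) ⊂ {|z| ≤ 189}. For any |lambda| < 189, the equation (S - lambda I) x = 0 forces x_1 = 0, then 189x_k = lambda x_{k+1} ⇒ x = 0, so S has no eigenvalues. But (S - lambda I) is not surjective for |lambda| < 189: solving (S - lambda I) x = e_1 would require x_n proportional to (lambda/189)^(-n), which is not in l^2. So every |lambda| < 189 lies in the residual spectrum. The boundary |lambda| = 189 is in the approximate point spectrum (the spectrum is closed). Hence sigma(S) is the closed disk of radius 189.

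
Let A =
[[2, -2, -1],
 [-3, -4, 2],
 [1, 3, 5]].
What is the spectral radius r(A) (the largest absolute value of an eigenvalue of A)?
r(A) ≈ 5.5957

The eigenvalues of A are the roots of its characteristic polynomial. With M = A (coefficients from the trace, the sum of principal 2x2 minors, and det A):
  p(λ) = det(λ I - M) = λ^3 - 3λ^2 - 29λ + 81.
No integer candidate from the rational root theorem (±divisors of 81) is a root, so the roots are irrational. The cubic discriminant is Δ = 63572 > 0, so there are three distinct real roots. p(-6) = -69 and p(-5) = 26 have opposite signs, so a root lies in (-6, -5); Newton's method refines it to λ ≈ -5.3178. p(2) = 19 and p(3) = -6 have opposite signs, so a root lies in (2, 3); Newton's method refines it to λ ≈ 2.7221. p(5) = -14 and p(6) = 15 have opposite signs, so a root lies in (5, 6); Newton's method refines it to λ ≈ 5.5957. Check (Vieta): the three roots sum to 3, matching tr M = 3.
Thus the eigenvalues (to 4 decimals) are -5.3178 (modulus 5.3178); 2.7221 (modulus 2.7221); 5.5957 (modulus 5.5957). The spectral radius is the largest modulus: r(A) ≈ 5.5957. (Cross-check: r(A) ≤ ||A||_2 ≈ 6.3176; equality holds whenever A is normal, though it can also hold for some non-normal A.)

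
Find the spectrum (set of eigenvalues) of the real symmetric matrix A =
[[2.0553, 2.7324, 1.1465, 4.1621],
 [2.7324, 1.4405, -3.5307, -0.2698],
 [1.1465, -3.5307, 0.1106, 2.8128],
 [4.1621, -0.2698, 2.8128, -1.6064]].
sigma(A) ≈ {-5, -4, 5, 6}

A is real symmetric, so its spectrum consists of real eigenvalues. Expanding the characteristic polynomial of the displayed matrix gives
  det(λ I - A) = p(λ) = λ^4 + (-2)λ^3 + (-49)λ^2 + (50)λ + (600).
Solving p(λ) = 0 yields eigenvalues ≈ -5, -4, 5, 6. (A is shown rounded to 4 decimals, so these recover the underlying integer eigenvalues to within that precision.)
Verification: the trace of A = 2 equals the sum of eigenvalues 2, and det(A) ≈ 599.9999 matches the eigenvalue product 600.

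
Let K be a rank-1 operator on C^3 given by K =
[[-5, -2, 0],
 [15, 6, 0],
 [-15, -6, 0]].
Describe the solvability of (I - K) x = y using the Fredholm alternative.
(I - K) is singular (det(I - K) = 0, i.e. 1 ∈ sigma(K)). (I - K) x = y is solvable iff y ⊥ ker((I - K)^*) = span{(-5, -2, 0)}, i.e. iff -5y_1 - 2y_2 = 0. When solvable, the solutions are x = y + c·(1, -3, 3), c arbitrary (ker(I - K) = span{(1, -3, 3)}, dimension 1).

K has rank 1, so it is an outer product K = u v^T: every row of K is a multiple of one row vector. Reading off the entries, u = (1, -3, 3) and v = (-5, -2, 0) (row i of K equals u_i·v^T). A rank-one matrix u v^T satisfies K u = u (v·u) and kills the (2)-dimensional subspace v^⊥, so its characteristic polynomial is lambda^2 (lambda - v·u) with v·u = tr K = 1. Hence the eigenvalues of I - K are 1 (multiplicity 2) and 1 - (1) = 0, so det(I - K) = 0. (Direct check: I - K =
[[6, 2, 0],
 [-15, -5, 0],
 [15, 6, 1]]
has determinant 0.) So 1 is an eigenvalue of K and (I - K) is not invertible. The finite-dimensional Fredholm alternative says: either (I - K) is invertible, or ker(I - K) ≠ {0} and then range(I - K) = ker((I - K)^*)^⊥, with dim ker(I - K) = dim ker((I - K)^*). We are in the second case, so we need both kernels. Kernel of I - K: (I - K) u = u - u (v·u) = u - u = 0, so ker(I - K) = span{u} = span{(1, -3, 3)} (it is exactly 1-dimensional because rank(I - K) = 2). Kernel of the adjoint: K is real, so (I - K)^* = I - K^T = I - v u^T, and (I - v u^T) v = v - v (u·v) = 0; hence ker((I - K)^*) = span{v} = span{(-5, -2, 0)}. Therefore (I - K) x = y is solvable iff <y, v> = 0, i.e. iff -5y_1 - 2y_2 = 0. When this holds, K y = u (v·y) = 0, so (I - K) y = y and x = y is a particular solution; the full solution set is the line x = y + c·u = y + c·(1, -3, 3), c ∈ C.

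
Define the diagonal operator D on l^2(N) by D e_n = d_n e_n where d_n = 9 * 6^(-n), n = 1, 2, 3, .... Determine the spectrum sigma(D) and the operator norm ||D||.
sigma(D) = {9 * 6^(-n) : n ≥ 1} ∪ {0}; ||D|| = 3/2

A bounded diagonal operator on l^2 with diagonal entries d_n has spectrum equal to the closure of {d_n : n ≥ 1}: every d_n is an eigenvalue (with eigenvector e_n), so {d_n} ⊂ sigma(D); the spectrum is closed, so its closure is too; and for lambda not in the closure, (D - lambda I) has bounded inverse (the diagonal entries 1/(d_n - lambda) are bounded). For our sequence d_n = 9 * 6^(-n), n = 1, 2, 3, ...:
  - {d_n} = {9 * 6^(-n) : n ≥ 1}; the only limit point is 0
  - closure = {9 * 6^(-n) : n ≥ 1} ∪ {0}
For the norm: a diagonal operator has ||D|| = sup_n |d_n|. Here d_n = 9 * 6^(-n) is positive and decreasing, so sup_n |d_n| = d_1 = 9/6 = 3/2. So ||D|| = 3/2.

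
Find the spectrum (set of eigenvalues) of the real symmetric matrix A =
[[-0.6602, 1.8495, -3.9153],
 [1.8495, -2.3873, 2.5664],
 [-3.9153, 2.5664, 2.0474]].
sigma(A) ≈ {-6, 0, 5}

A is real symmetric, so its spectrum consists of real eigenvalues. Expanding the characteristic polynomial of the displayed matrix gives
  det(λ I - A) = p(λ) = λ^3 + (1)λ^2 + (-30)λ + (0).
Solving p(λ) = 0 yields eigenvalues ≈ -6, 0, 5. (A is shown rounded to 4 decimals, so these recover the underlying integer eigenvalues to within that precision.)
Verification: the trace of A = -1 equals the sum of eigenvalues -1, and det(A) ≈ -0.0003 matches the eigenvalue product 0.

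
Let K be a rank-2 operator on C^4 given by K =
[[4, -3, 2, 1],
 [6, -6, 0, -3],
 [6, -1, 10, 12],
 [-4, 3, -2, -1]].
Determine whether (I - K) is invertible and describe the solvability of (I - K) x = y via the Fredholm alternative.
(I - K) is invertible (det(I - K) = -15 ≠ 0), so for every y in C^4 the equation (I - K) x = y has a unique solution.

K has rank 2 and factors as K = U V^T = u1 v1^T + u2 v2^T with u1 = (-2, -3, -3, 2), v1 = (-2, 1, -2, -2), u2 = (-1, -3, 2, 1), v2 = (0, 1, 2, 3) (multiplying out reproduces the displayed K). The nonzero eigenvalues of U V^T coincide with those of the 2 x 2 matrix G = V^T U = [[v1·u1, v1·u2], [v2·u1, v2·u2]] = [[3, -7], [-3, 4]], and by the Sylvester determinant identity det(I_4 - U V^T) = det(I_2 - V^T U) = det([[-2, 7], [3, -3]]) = (-2)(-3) - (7)(3) = -15. (Direct check: I - K =
[[-3, 3, -2, -1],
 [-6, 7, 0, 3],
 [-6, 1, -9, -12],
 [4, -3, 2, 2]]
has determinant -15.) The finite-dimensional Fredholm alternative says: either (I - K) is invertible, or ker(I - K) ≠ {0} and then range(I - K) = ker((I - K)^*)^⊥, with dim ker(I - K) = dim ker((I - K)^*). Since det(I - K) ≠ 0, 1 is not an eigenvalue of K and ker(I - K) = {0}, so we are in the first case: for every y there is a unique x = (I - K)^(-1) y. (Explicitly, by the Woodbury identity, (I - U V^T)^(-1) = I + U (I_2 - G)^(-1) V^T.)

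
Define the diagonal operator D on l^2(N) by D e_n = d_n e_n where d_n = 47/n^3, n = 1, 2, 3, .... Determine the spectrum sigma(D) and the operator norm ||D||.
sigma(D) = {47/n^3 : n ≥ 1} ∪ {0}; ||D|| = 47

A bounded diagonal operator on l^2 with diagonal entries d_n has spectrum equal to the closure of {d_n : n ≥ 1}: every d_n is an eigenvalue (with eigenvector e_n), so {d_n} ⊂ sigma(D); the spectrum is closed, so its closure is too; and for lambda not in the closure, (D - lambda I) has bounded inverse (the diagonal entries 1/(d_n - lambda) are bounded). For our sequence d_n = 47/n^3, n = 1, 2, 3, ...:
  - {d_n} = {47/n^3 : n ≥ 1}; the only limit point is 0
  - closure = {47/n^3 : n ≥ 1} ∪ {0}
For the norm: a diagonal operator has ||D|| = sup_n |d_n|. Here d_n = 47/n^3 is positive and decreasing, so sup_n |d_n| = d_1 = 47. So ||D|| = 47.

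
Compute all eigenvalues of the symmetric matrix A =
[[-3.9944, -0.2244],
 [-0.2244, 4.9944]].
sigma(A) ≈ {-4, 5}

A is real symmetric, so its spectrum consists of real eigenvalues. Expanding the characteristic polynomial of the displayed matrix gives
  det(λ I - A) = p(λ) = λ^2 + (-1)λ + (-20).
Solving p(λ) = 0 yields eigenvalues ≈ -4, 5. (A is shown rounded to 4 decimals, so these recover the underlying integer eigenvalues to within that precision.)
Verification: the trace of A = 1 equals the sum of eigenvalues 1, and det(A) ≈ -20.0000 matches the eigenvalue product -20.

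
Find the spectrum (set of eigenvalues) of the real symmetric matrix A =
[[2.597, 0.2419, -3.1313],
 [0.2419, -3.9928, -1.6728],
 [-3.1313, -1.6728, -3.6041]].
sigma(A) ≈ {-6, -3, 4}

A is real symmetric, so its spectrum consists of real eigenvalues. Expanding the characteristic polynomial of the displayed matrix gives
  det(λ I - A) = p(λ) = λ^3 + (5)λ^2 + (-18)λ + (-72).
Solving p(λ) = 0 yields eigenvalues ≈ -6, -3, 4. (A is shown rounded to 4 decimals, so these recover the underlying integer eigenvalues to within that precision.)
Verification: the trace of A = -5 equals the sum of eigenvalues -5, and det(A) ≈ 71.9995 matches the eigenvalue product 72.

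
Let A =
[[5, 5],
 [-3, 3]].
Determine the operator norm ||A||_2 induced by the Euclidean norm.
||A||_2 = sqrt(50) ≈ 7.0711 (= sqrt(largest eigenvalue of A^T A))

||A||_2 = sigma_max(A) = sqrt(lambda_max(A^T A)). Form the symmetric matrix M = A^T A =
[[34, 16],
 [16, 34]].
Its characteristic polynomial (trace, determinant of M give the coefficients) is
  p(λ) = det(λ I - M) = λ^2 - 68λ + 900.
For λ^2 - 68λ + 900 the discriminant is 1024. It is a perfect square (32^2), so the roots are rational: λ = (68 ± 32)/2 = 50, 18.
So the eigenvalues of A^T A are ≈ 18, 50 (all ≥ 0, as they must be for A^T A). The largest is λ_max = 50, hence ||A||_2 = sqrt(λ_max) = sqrt(50) ≈ 7.0711.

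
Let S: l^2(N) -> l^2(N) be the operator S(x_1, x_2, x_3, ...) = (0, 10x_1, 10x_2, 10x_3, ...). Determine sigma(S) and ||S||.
sigma(S) = closed disk {z in C : |z| ≤ 10}; ||S|| = 10

Note S = 10·U where U is the unit right shift (U x)_k = x_{k-1} (with x_0 := 0); so ||S|| = 10||U|| and sigma(S) = 10·sigma(U). ||S x||^2 = sum_{k≥1} |10x_k|^2 = 100||x||^2, so ||S|| = 10 and sigma(S) ⊂ {|z| ≤ 10}. For any |lambda| < 10, the equation (S - lambda I) x = 0 forces x_1 = 0, then 10x_k = lambda x_{k+1} ⇒ x = 0, so S has no eigenvalues. But (S - lambda I) is not surjective for |lambda| < 10: solving (S - lambda I) x = e_1 would require x_n proportional to (lambda/10)^(-n), which is not in l^2. So every |lambda| < 10 lies in the residual spectrum. The boundary |lambda| = 10 is in the approximate point spectrum (the spectrum is closed). Hence sigma(S) is the closed disk of radius 10.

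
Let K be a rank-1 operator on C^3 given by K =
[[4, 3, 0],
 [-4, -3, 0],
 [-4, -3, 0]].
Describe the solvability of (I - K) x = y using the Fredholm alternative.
(I - K) is singular (det(I - K) = 0, i.e. 1 ∈ sigma(K)). (I - K) x = y is solvable iff y ⊥ ker((I - K)^*) = span{(4, 3, 0)}, i.e. iff 4y_1 + 3y_2 = 0. When solvable, the solutions are x = y + c·(1, -1, -1), c arbitrary (ker(I - K) = span{(1, -1, -1)}, dimension 1).

K has rank 1, so it is an outer product K = u v^T: every row of K is a multiple of one row vector. Reading off the entries, u = (1, -1, -1) and v = (4, 3, 0) (row i of K equals u_i·v^T). A rank-one matrix u v^T satisfies K u = u (v·u) and kills the (2)-dimensional subspace v^⊥, so its characteristic polynomial is lambda^2 (lambda - v·u) with v·u = tr K = 1. Hence the eigenvalues of I - K are 1 (multiplicity 2) and 1 - (1) = 0, so det(I - K) = 0. (Direct check: I - K =
[[-3, -3, 0],
 [4, 4, 0],
 [4, 3, 1]]
has determinant 0.) So 1 is an eigenvalue of K and (I - K) is not invertible. The finite-dimensional Fredholm alternative says: either (I - K) is invertible, or ker(I - K) ≠ {0} and then range(I - K) = ker((I - K)^*)^⊥, with dim ker(I - K) = dim ker((I - K)^*). We are in the second case, so we need both kernels. Kernel of I - K: (I - K) u = u - u (v·u) = u - u = 0, so ker(I - K) = span{u} = span{(1, -1, -1)} (it is exactly 1-dimensional because rank(I - K) = 2). Kernel of the adjoint: K is real, so (I - K)^* = I - K^T = I - v u^T, and (I - v u^T) v = v - v (u·v) = 0; hence ker((I - K)^*) = span{v} = span{(4, 3, 0)}. Therefore (I - K) x = y is solvable iff <y, v> = 0, i.e. iff 4y_1 + 3y_2 = 0. When this holds, K y = u (v·y) = 0, so (I - K) y = y and x = y is a particular solution; the full solution set is the line x = y + c·u = y + c·(1, -1, -1), c ∈ C.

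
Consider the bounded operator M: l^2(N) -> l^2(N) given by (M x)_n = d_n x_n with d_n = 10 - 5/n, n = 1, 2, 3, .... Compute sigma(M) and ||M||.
sigma(M) = {10 - 5/n : n ≥ 1} ∪ {10}; ||M|| = 10

A bounded diagonal operator on l^2 with diagonal entries d_n has spectrum equal to the closure of {d_n : n ≥ 1}: every d_n is an eigenvalue (with eigenvector e_n), so {d_n} ⊂ sigma(M); the spectrum is closed, so its closure is too; and for lambda not in the closure, (M - lambda I) has bounded inverse (the diagonal entries 1/(d_n - lambda) are bounded). For our sequence d_n = 10 - 5/n, n = 1, 2, 3, ...:
  - {d_n} = {10 - 5/n : n ≥ 1}; the only limit point is 10
  - closure = {10 - 5/n : n ≥ 1} ∪ {10}
For the norm: a diagonal operator has ||M|| = sup_n |d_n|. Here d_n = 10 - 5/n increases monotonically from d_1 = 5 toward 10, with all terms in [5, 10); so sup_n |d_n| = 10 (the supremum is the limit, not attained). So ||M|| = 10.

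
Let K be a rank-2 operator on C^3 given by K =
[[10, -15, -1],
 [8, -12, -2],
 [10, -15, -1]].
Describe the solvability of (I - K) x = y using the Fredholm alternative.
(I - K) is invertible (det(I - K) = -14 ≠ 0), so for every y in C^3 the equation (I - K) x = y has a unique solution.

K has rank 2 and factors as K = U V^T = u1 v1^T + u2 v2^T with u1 = (3, 2, 3), v1 = (2, -3, 1), u2 = (2, 2, 2), v2 = (2, -3, -2) (multiplying out reproduces the displayed K). The nonzero eigenvalues of U V^T coincide with those of the 2 x 2 matrix G = V^T U = [[v1·u1, v1·u2], [v2·u1, v2·u2]] = [[3, 0], [-6, -6]], and by the Sylvester determinant identity det(I_3 - U V^T) = det(I_2 - V^T U) = det([[-2, 0], [6, 7]]) = (-2)(7) - (0)(6) = -14. (Direct check: I - K =
[[-9, 15, 1],
 [-8, 13, 2],
 [-10, 15, 2]]
has determinant -14.) The finite-dimensional Fredholm alternative says: either (I - K) is invertible, or ker(I - K) ≠ {0} and then range(I - K) = ker((I - K)^*)^⊥, with dim ker(I - K) = dim ker((I - K)^*). Since det(I - K) ≠ 0, 1 is not an eigenvalue of K and ker(I - K) = {0}, so we are in the first case: for every y there is a unique x = (I - K)^(-1) y. (Explicitly, by the Woodbury identity, (I - U V^T)^(-1) = I + U (I_2 - G)^(-1) V^T.)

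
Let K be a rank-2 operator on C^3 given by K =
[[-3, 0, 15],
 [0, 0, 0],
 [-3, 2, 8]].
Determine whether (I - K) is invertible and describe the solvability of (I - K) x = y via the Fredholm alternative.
(I - K) is invertible (det(I - K) = 17 ≠ 0), so for every y in C^3 the equation (I - K) x = y has a unique solution.

K has rank 2 and factors as K = U V^T = u1 v1^T + u2 v2^T with u1 = (3, 0, 2), v1 = (-2, 2, 3), u2 = (-3, 0, -1), v2 = (-1, 2, -2) (multiplying out reproduces the displayed K). The nonzero eigenvalues of U V^T coincide with those of the 2 x 2 matrix G = V^T U = [[v1·u1, v1·u2], [v2·u1, v2·u2]] = [[0, 3], [-7, 5]], and by the Sylvester determinant identity det(I_3 - U V^T) = det(I_2 - V^T U) = det([[1, -3], [7, -4]]) = (1)(-4) - (-3)(7) = 17. (Direct check: I - K =
[[4, 0, -15],
 [0, 1, 0],
 [3, -2, -7]]
has determinant 17.) The finite-dimensional Fredholm alternative says: either (I - K) is invertible, or ker(I - K) ≠ {0} and then range(I - K) = ker((I - K)^*)^⊥, with dim ker(I - K) = dim ker((I - K)^*). Since det(I - K) ≠ 0, 1 is not an eigenvalue of K and ker(I - K) = {0}, so we are in the first case: for every y there is a unique x = (I - K)^(-1) y. (Explicitly, by the Woodbury identity, (I - U V^T)^(-1) = I + U (I_2 - G)^(-1) V^T.)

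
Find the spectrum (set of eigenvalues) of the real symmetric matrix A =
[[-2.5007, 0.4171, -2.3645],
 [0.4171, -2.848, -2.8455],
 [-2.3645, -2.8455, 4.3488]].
sigma(A) ≈ {-4, -3, 6}

A is real symmetric, so its spectrum consists of real eigenvalues. Expanding the characteristic polynomial of the displayed matrix gives
  det(λ I - A) = p(λ) = λ^3 + (1)λ^2 + (-30)λ + (-71.9988).
Solving p(λ) = 0 yields eigenvalues ≈ -4, -3, 6. (A is shown rounded to 4 decimals, so these recover the underlying integer eigenvalues to within that precision.)
Verification: the trace of A = -1 equals the sum of eigenvalues -1, and det(A) ≈ 71.9988 matches the eigenvalue product 72.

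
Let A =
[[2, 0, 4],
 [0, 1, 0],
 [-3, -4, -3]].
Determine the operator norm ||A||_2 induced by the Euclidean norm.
||A||_2 ≈ 6.823 (= sqrt(largest eigenvalue of A^T A))

||A||_2 = sigma_max(A) = sqrt(lambda_max(A^T A)). Form the symmetric matrix M = A^T A =
[[13, 12, 17],
 [12, 17, 12],
 [17, 12, 25]].
Its characteristic polynomial (trace, sum of principal 2x2 minors, determinant of M give the coefficients) is
  p(λ) = det(λ I - M) = λ^3 - 55λ^2 + 394λ - 36.
No integer candidate from the rational root theorem (±divisors of 36) is a root, so the roots are irrational. The cubic discriminant is Δ = 214986132 > 0, so there are three distinct real roots. p(0) = -36 and p(1) = 304 have opposite signs, so a root lies in (0, 1); Newton's method refines it to λ ≈ 0.0926. p(8) = 108 and p(9) = -216 have opposite signs, so a root lies in (8, 9); Newton's method refines it to λ ≈ 8.3543. p(46) = -956 and p(47) = 810 have opposite signs, so a root lies in (46, 47); Newton's method refines it to λ ≈ 46.5532. Check (Vieta): the three roots sum to 55, matching tr M = 55.
So the eigenvalues of A^T A are ≈ 0.0926, 8.3543, 46.5532 (all ≥ 0, as they must be for A^T A). The largest is λ_max ≈ 46.5532, hence ||A||_2 = sqrt(λ_max) ≈ 6.823.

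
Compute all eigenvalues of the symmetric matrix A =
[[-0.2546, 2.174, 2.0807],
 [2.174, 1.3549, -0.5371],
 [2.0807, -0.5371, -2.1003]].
sigma(A) ≈ {-4, 0, 3}

A is real symmetric, so its spectrum consists of real eigenvalues. Expanding the characteristic polynomial of the displayed matrix gives
  det(λ I - A) = p(λ) = λ^3 + (1)λ^2 + (-12)λ + (0).
Solving p(λ) = 0 yields eigenvalues ≈ -4, 0, 3. (A is shown rounded to 4 decimals, so these recover the underlying integer eigenvalues to within that precision.)
Verification: the trace of A = -1 equals the sum of eigenvalues -1, and det(A) ≈ -0.0003 matches the eigenvalue product 0.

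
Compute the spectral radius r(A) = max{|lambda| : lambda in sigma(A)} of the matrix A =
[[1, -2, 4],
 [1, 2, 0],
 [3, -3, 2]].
r(A) ≈ 3.628

The eigenvalues of A are the roots of its characteristic polynomial. With M = A (coefficients from the trace, the sum of principal 2x2 minors, and det A):
  p(λ) = det(λ I - M) = λ^3 - 5λ^2 - 2λ + 28.
No integer candidate from the rational root theorem (±divisors of 28) is a root, so the roots are irrational. The cubic discriminant is Δ = -1996 < 0, so there is one real root and a complex-conjugate pair. p(-3) = -38 and p(-2) = 4 have opposite signs, so a root lies in (-3, -2); Newton's method refines it to λ ≈ -2.1273. Dividing out (λ - (-2.1273)) leaves approximately λ^2 - 7.1273λ + 13.1621. For λ^2 - 7.1273λ + 13.1621 the discriminant is -1.8497. It is negative, so the remaining roots are the complex-conjugate pair λ ≈ 3.5637 ± 0.68i. Their product equals the constant term, so |λ|^2 ≈ 13.1621 and |λ| ≈ 3.628.
Thus the eigenvalues (to 4 decimals) are -2.1273 (modulus 2.1273); 3.5637 ± 0.68i (modulus 3.628). The spectral radius is the largest modulus: r(A) ≈ 3.628. (Cross-check: r(A) ≤ ||A||_2 ≈ 6.2479; equality holds whenever A is normal, though it can also hold for some non-normal A.)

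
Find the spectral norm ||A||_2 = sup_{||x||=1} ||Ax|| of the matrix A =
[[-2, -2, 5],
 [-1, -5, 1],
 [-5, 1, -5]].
||A||_2 ≈ 8.1246 (= sqrt(largest eigenvalue of A^T A))

||A||_2 = sigma_max(A) = sqrt(lambda_max(A^T A)). Form the symmetric matrix M = A^T A =
[[30, 4, 14],
 [4, 30, -20],
 [14, -20, 51]].
Its characteristic polynomial (trace, sum of principal 2x2 minors, determinant of M give the coefficients) is
  p(λ) = det(λ I - M) = λ^3 - 111λ^2 + 3348λ - 24964.
No integer candidate from the rational root theorem (±divisors of 24964) is a root, so the roots are irrational. The cubic discriminant is Δ = 1594238544 > 0, so there are three distinct real roots. p(11) = -236 and p(12) = 956 have opposite signs, so a root lies in (11, 12); Newton's method refines it to λ ≈ 11.1881. p(33) = 578 and p(34) = -144 have opposite signs, so a root lies in (33, 34); Newton's method refines it to λ ≈ 33.8028. p(66) = -16 and p(67) = 1836 have opposite signs, so a root lies in (66, 67); Newton's method refines it to λ ≈ 66.0091. Check (Vieta): the three roots sum to 111, matching tr M = 111.
So the eigenvalues of A^T A are ≈ 11.1881, 33.8028, 66.0091 (all ≥ 0, as they must be for A^T A). The largest is λ_max ≈ 66.0091, hence ||A||_2 = sqrt(λ_max) ≈ 8.1246.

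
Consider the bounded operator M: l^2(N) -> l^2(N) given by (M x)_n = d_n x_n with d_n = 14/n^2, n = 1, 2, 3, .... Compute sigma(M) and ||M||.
sigma(M) = {14/n^2 : n ≥ 1} ∪ {0}; ||M|| = 14

A bounded diagonal operator on l^2 with diagonal entries d_n has spectrum equal to the closure of {d_n : n ≥ 1}: every d_n is an eigenvalue (with eigenvector e_n), so {d_n} ⊂ sigma(M); the spectrum is closed, so its closure is too; and for lambda not in the closure, (M - lambda I) has bounded inverse (the diagonal entries 1/(d_n - lambda) are bounded). For our sequence d_n = 14/n^2, n = 1, 2, 3, ...:
  - {d_n} = {14/n^2 : n ≥ 1}; the only limit point is 0
  - closure = {14/n^2 : n ≥ 1} ∪ {0}
For the norm: a diagonal operator has ||M|| = sup_n |d_n|. Here d_n = 14/n^2 is positive and decreasing, so sup_n |d_n| = d_1 = 14. So ||M|| = 14.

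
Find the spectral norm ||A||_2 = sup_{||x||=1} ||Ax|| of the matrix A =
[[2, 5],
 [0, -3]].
||A||_2 = sqrt((38 + sqrt(1300))/2) ≈ 6.085 (= sqrt(largest eigenvalue of A^T A))

||A||_2 = sigma_max(A) = sqrt(lambda_max(A^T A)). Form the symmetric matrix M = A^T A =
[[4, 10],
 [10, 34]].
Its characteristic polynomial (trace, determinant of M give the coefficients) is
  p(λ) = det(λ I - M) = λ^2 - 38λ + 36.
For λ^2 - 38λ + 36 the discriminant is 1300. It is nonnegative but not a perfect square, so the roots are real and irrational: λ = (38 ± sqrt(1300))/2 ≈ 37.0278, 0.9722.
So the eigenvalues of A^T A are ≈ 0.9722, 37.0278 (all ≥ 0, as they must be for A^T A). The largest is λ_max = (38 + sqrt(1300))/2 ≈ 37.0278, hence ||A||_2 = sqrt(λ_max) = sqrt((38 + sqrt(1300))/2) ≈ 6.085.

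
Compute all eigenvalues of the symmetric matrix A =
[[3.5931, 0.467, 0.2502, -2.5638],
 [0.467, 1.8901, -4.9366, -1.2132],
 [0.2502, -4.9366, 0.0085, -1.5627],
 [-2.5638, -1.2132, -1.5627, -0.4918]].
sigma(A) ≈ {-5, -1, 5, 6}

A is real symmetric, so its spectrum consists of real eigenvalues. Expanding the characteristic polynomial of the displayed matrix gives
  det(λ I - A) = p(λ) = λ^4 + (-5)λ^3 + (-31)λ^2 + (124.9988)λ + (150.0082).
Solving p(λ) = 0 yields eigenvalues ≈ -5, -1, 5, 6. (A is shown rounded to 4 decimals, so these recover the underlying integer eigenvalues to within that precision.)
Verification: the trace of A = 5 equals the sum of eigenvalues 5, and det(A) ≈ 150.0082 matches the eigenvalue product 150.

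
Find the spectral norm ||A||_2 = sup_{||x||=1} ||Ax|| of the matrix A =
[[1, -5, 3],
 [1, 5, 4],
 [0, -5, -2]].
||A||_2 ≈ 8.9169 (= sqrt(largest eigenvalue of A^T A))

||A||_2 = sigma_max(A) = sqrt(lambda_max(A^T A)). Form the symmetric matrix M = A^T A =
[[2, 0, 7],
 [0, 75, 15],
 [7, 15, 29]].
Its characteristic polynomial (trace, sum of principal 2x2 minors, determinant of M give the coefficients) is
  p(λ) = det(λ I - M) = λ^3 - 106λ^2 + 2109λ - 225.
No integer candidate from the rational root theorem (±divisors of 225) is a root, so the roots are irrational. The cubic discriminant is Δ = 12286179225 > 0, so there are three distinct real roots. p(0) = -225 and p(1) = 1779 have opposite signs, so a root lies in (0, 1); Newton's method refines it to λ ≈ 0.1073. p(26) = 529 and p(27) = -873 have opposite signs, so a root lies in (26, 27); Newton's method refines it to λ ≈ 26.3818. p(79) = -2121 and p(80) = 2095 have opposite signs, so a root lies in (79, 80); Newton's method refines it to λ ≈ 79.5109. Check (Vieta): the three roots sum to 106, matching tr M = 106.
So the eigenvalues of A^T A are ≈ 0.1073, 26.3818, 79.5109 (all ≥ 0, as they must be for A^T A). The largest is λ_max ≈ 79.5109, hence ||A||_2 = sqrt(λ_max) ≈ 8.9169.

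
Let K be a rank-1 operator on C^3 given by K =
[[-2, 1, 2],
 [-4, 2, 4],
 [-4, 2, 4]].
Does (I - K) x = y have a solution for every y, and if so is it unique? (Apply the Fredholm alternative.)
(I - K) is invertible (det(I - K) = -3 ≠ 0), so for every y in C^3 the equation (I - K) x = y has a unique solution.

K has rank 1, so it is an outer product K = u v^T: every row of K is a multiple of one row vector. Reading off the entries, u = (-1, -2, -2) and v = (2, -1, -2) (row i of K equals u_i·v^T). A rank-one matrix u v^T satisfies K u = u (v·u) and kills the (2)-dimensional subspace v^⊥, so its characteristic polynomial is lambda^2 (lambda - v·u) with v·u = tr K = 4. Hence the eigenvalues of I - K are 1 (multiplicity 2) and 1 - (4) = -3, so det(I - K) = -3. (Direct check: I - K =
[[3, -1, -2],
 [4, -1, -4],
 [4, -2, -3]]
has determinant -3.) The finite-dimensional Fredholm alternative says: either (I - K) is invertible, or ker(I - K) ≠ {0} and then range(I - K) = ker((I - K)^*)^⊥, with dim ker(I - K) = dim ker((I - K)^*). Since det(I - K) ≠ 0, 1 is not an eigenvalue of K and ker(I - K) = {0}, so we are in the first case: for every y there is a unique x = (I - K)^(-1) y. Explicitly, by the Sherman–Morrison formula, (I - u v^T)^(-1) = I + u v^T/(1 - v·u), i.e. (I - K)^(-1) = I + K/(-3).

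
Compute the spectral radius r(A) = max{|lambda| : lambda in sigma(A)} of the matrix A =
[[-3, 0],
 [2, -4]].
r(A) = 4

The eigenvalues of A are the roots of its characteristic polynomial. With M = A (coefficients from the trace and determinant):
  p(λ) = det(λ I - M) = λ^2 + 7λ + 12.
For λ^2 + 7λ + 12 the discriminant is 1. It is a perfect square (1^2), so the roots are rational: λ = (-7 ± 1)/2 = -3, -4.
Thus the eigenvalues (to 4 decimals) are -3 (modulus 3); -4 (modulus 4). The spectral radius is the largest modulus: r(A) = 4. (Cross-check: r(A) ≤ ||A||_2 ≈ 4.7581; equality holds whenever A is normal, though it can also hold for some non-normal A.)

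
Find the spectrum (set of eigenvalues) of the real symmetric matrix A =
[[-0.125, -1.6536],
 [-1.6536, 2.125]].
sigma(A) ≈ {-1, 3}

A is real symmetric, so its spectrum consists of real eigenvalues. Expanding the characteristic polynomial of the displayed matrix gives
  det(λ I - A) = p(λ) = λ^2 + (-2)λ + (-3).
Solving p(λ) = 0 yields eigenvalues ≈ -1, 3. (A is shown rounded to 4 decimals, so these recover the underlying integer eigenvalues to within that precision.)
Verification: the trace of A = 2 equals the sum of eigenvalues 2, and det(A) ≈ -3.0000 matches the eigenvalue product -3.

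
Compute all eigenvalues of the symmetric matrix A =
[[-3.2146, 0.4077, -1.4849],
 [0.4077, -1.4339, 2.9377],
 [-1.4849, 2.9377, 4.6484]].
sigma(A) ≈ {-4, -2, 6}

A is real symmetric, so its spectrum consists of real eigenvalues. Expanding the characteristic polynomial of the displayed matrix gives
  det(λ I - A) = p(λ) = λ^3 + (0)λ^2 + (-28)λ + (-48).
Solving p(λ) = 0 yields eigenvalues ≈ -4, -2, 6. (A is shown rounded to 4 decimals, so these recover the underlying integer eigenvalues to within that precision.)
Verification: the trace of A = 0 equals the sum of eigenvalues 0, and det(A) ≈ 48.0007 matches the eigenvalue product 48.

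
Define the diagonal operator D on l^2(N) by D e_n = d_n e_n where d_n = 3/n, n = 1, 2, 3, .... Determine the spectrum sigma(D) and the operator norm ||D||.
sigma(D) = {3/n : n ≥ 1} ∪ {0}; ||D|| = 3

A bounded diagonal operator on l^2 with diagonal entries d_n has spectrum equal to the closure of {d_n : n ≥ 1}: every d_n is an eigenvalue (with eigenvector e_n), so {d_n} ⊂ sigma(D); the spectrum is closed, so its closure is too; and for lambda not in the closure, (D - lambda I) has bounded inverse (the diagonal entries 1/(d_n - lambda) are bounded). For our sequence d_n = 3/n, n = 1, 2, 3, ...:
  - {d_n} = {3/n : n ≥ 1}; the only limit point is 0
  - closure = {3/n : n ≥ 1} ∪ {0}
For the norm: a diagonal operator has ||D|| = sup_n |d_n|. Here d_n = 3/n is positive and decreasing, so sup_n |d_n| = d_1 = 3. So ||D|| = 3.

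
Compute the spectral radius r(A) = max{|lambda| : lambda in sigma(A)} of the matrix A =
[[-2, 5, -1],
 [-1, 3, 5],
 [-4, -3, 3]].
r(A) ≈ 6.3823

The eigenvalues of A are the roots of its characteristic polynomial. With M = A (coefficients from the trace, the sum of principal 2x2 minors, and det A):
  p(λ) = det(λ I - M) = λ^3 - 4λ^2 + 13λ + 148.
No integer candidate from the rational root theorem (±divisors of 148) is a root, so the roots are irrational. The cubic discriminant is Δ = -698132 < 0, so there is one real root and a complex-conjugate pair. p(-4) = -32 and p(-3) = 46 have opposite signs, so a root lies in (-4, -3); Newton's method refines it to λ ≈ -3.6333. Dividing out (λ - (-3.6333)) leaves approximately λ^2 - 7.6333λ + 40.7342. For λ^2 - 7.6333λ + 40.7342 the discriminant is -104.6693. It is negative, so the remaining roots are the complex-conjugate pair λ ≈ 3.8167 ± 5.1154i. Their product equals the constant term, so |λ|^2 ≈ 40.7342 and |λ| ≈ 6.3823.
Thus the eigenvalues (to 4 decimals) are -3.6333 (modulus 3.6333); 3.8167 ± 5.1154i (modulus 6.3823). The spectral radius is the largest modulus: r(A) ≈ 6.3823. (Cross-check: r(A) ≤ ||A||_2 ≈ 6.7351; equality holds whenever A is normal, though it can also hold for some non-normal A.)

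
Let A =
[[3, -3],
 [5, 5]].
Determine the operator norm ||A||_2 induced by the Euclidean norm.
||A||_2 = sqrt(50) ≈ 7.0711 (= sqrt(largest eigenvalue of A^T A))

||A||_2 = sigma_max(A) = sqrt(lambda_max(A^T A)). Form the symmetric matrix M = A^T A =
[[34, 16],
 [16, 34]].
Its characteristic polynomial (trace, determinant of M give the coefficients) is
  p(λ) = det(λ I - M) = λ^2 - 68λ + 900.
For λ^2 - 68λ + 900 the discriminant is 1024. It is a perfect square (32^2), so the roots are rational: λ = (68 ± 32)/2 = 50, 18.
So the eigenvalues of A^T A are ≈ 18, 50 (all ≥ 0, as they must be for A^T A). The largest is λ_max = 50, hence ||A||_2 = sqrt(λ_max) = sqrt(50) ≈ 7.0711.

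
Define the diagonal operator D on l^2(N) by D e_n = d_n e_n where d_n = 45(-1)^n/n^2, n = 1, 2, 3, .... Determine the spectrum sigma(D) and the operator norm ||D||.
sigma(D) = {45(-1)^n/n^2 : n ≥ 1} ∪ {0}; ||D|| = 45

A bounded diagonal operator on l^2 with diagonal entries d_n has spectrum equal to the closure of {d_n : n ≥ 1}: every d_n is an eigenvalue (with eigenvector e_n), so {d_n} ⊂ sigma(D); the spectrum is closed, so its closure is too; and for lambda not in the closure, (D - lambda I) has bounded inverse (the diagonal entries 1/(d_n - lambda) are bounded). For our sequence d_n = 45(-1)^n/n^2, n = 1, 2, 3, ...:
  - {d_n} = {45(-1)^n/n^2 : n ≥ 1}; the only limit point is 0
  - closure = {45(-1)^n/n^2 : n ≥ 1} ∪ {0}
For the norm: a diagonal operator has ||D|| = sup_n |d_n|. Here |d_n| = 45/n^2 is decreasing, so sup_n |d_n| = |d_1| = 45. So ||D|| = 45.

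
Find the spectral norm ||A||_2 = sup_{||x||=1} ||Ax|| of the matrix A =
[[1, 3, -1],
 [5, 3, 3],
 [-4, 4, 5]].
||A||_2 ≈ 7.8075 (= sqrt(largest eigenvalue of A^T A))

||A||_2 = sigma_max(A) = sqrt(lambda_max(A^T A)). Form the symmetric matrix M = A^T A =
[[42, 2, -6],
 [2, 34, 26],
 [-6, 26, 35]].
Its characteristic polynomial (trace, sum of principal 2x2 minors, determinant of M give the coefficients) is
  p(λ) = det(λ I - M) = λ^3 - 111λ^2 + 3372λ - 19600.
No integer candidate from the rational root theorem (±divisors of 19600) is a root, so the roots are irrational. The cubic discriminant is Δ = 1186389072 > 0, so there are three distinct real roots. p(7) = -1092 and p(8) = 784 have opposite signs, so a root lies in (7, 8); Newton's method refines it to λ ≈ 7.5705. p(42) = 308 and p(43) = -336 have opposite signs, so a root lies in (42, 43); Newton's method refines it to λ ≈ 42.4719. p(60) = -880 and p(61) = 42 have opposite signs, so a root lies in (60, 61); Newton's method refines it to λ ≈ 60.9576. Check (Vieta): the three roots sum to 111, matching tr M = 111.
So the eigenvalues of A^T A are ≈ 7.5705, 42.4719, 60.9576 (all ≥ 0, as they must be for A^T A). The largest is λ_max ≈ 60.9576, hence ||A||_2 = sqrt(λ_max) ≈ 7.8075.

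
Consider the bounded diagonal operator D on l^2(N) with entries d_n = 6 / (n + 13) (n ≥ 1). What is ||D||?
||D|| = 3/7 (attained at n = 1)

For D diagonal, ||D|| = sup_n |d_n| = sup_n 6/(n + 13). This is positive and strictly decreasing in n, so the supremum is attained at n = 1: d_1 = 6/(1 + 13) = 3/7. Hence ||D|| = 3/7.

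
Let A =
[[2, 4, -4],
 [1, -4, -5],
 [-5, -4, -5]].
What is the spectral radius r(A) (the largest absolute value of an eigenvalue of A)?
r(A) = 9

The eigenvalues of A are the roots of its characteristic polynomial. With M = A (coefficients from the trace, the sum of principal 2x2 minors, and det A):
  p(λ) = det(λ I - M) = λ^3 + 7λ^2 - 42λ - 216.
By the rational root theorem any rational root is an integer divisor of 216. Testing λ = 6: p(6) = 216 + 252 - 252 - 216 = 0, so λ = 6 is a root. Dividing out (λ - 6) leaves p(λ) = (λ - 6)(λ^2 + 13λ + 36). For λ^2 + 13λ + 36 the discriminant is 25. It is a perfect square (5^2), so the roots are rational: λ = (-13 ± 5)/2 = -4, -9.
Thus the eigenvalues (to 4 decimals) are -4 (modulus 4); -9 (modulus 9); 6 (modulus 6). The spectral radius is the largest modulus: r(A) = 9. (Cross-check: r(A) ≤ ||A||_2 ≈ 9.5907; equality holds whenever A is normal, though it can also hold for some non-normal A.)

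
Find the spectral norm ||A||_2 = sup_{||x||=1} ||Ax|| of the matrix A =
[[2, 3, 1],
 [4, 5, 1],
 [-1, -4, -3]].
||A||_2 = sqrt((82 + sqrt(4924))/2) ≈ 8.7227 (= sqrt(largest eigenvalue of A^T A))

||A||_2 = sigma_max(A) = sqrt(lambda_max(A^T A)). Form the symmetric matrix M = A^T A =
[[21, 30, 9],
 [30, 50, 20],
 [9, 20, 11]].
Its characteristic polynomial (trace, sum of principal 2x2 minors, determinant of M give the coefficients) is
  p(λ) = det(λ I - M) = λ^3 - 82λ^2 + 450λ.
The constant term is 0, so λ = 0 is a root. Dividing out λ leaves p(λ) = λ(λ^2 - 82λ + 450). For λ^2 - 82λ + 450 the discriminant is 4924. It is nonnegative but not a perfect square, so the roots are real and irrational: λ = (82 ± sqrt(4924))/2 ≈ 76.0856, 5.9144.
So the eigenvalues of A^T A are ≈ 0, 5.9144, 76.0856 (all ≥ 0, as they must be for A^T A). The largest is λ_max = (82 + sqrt(4924))/2 ≈ 76.0856, hence ||A||_2 = sqrt(λ_max) = sqrt((82 + sqrt(4924))/2) ≈ 8.7227.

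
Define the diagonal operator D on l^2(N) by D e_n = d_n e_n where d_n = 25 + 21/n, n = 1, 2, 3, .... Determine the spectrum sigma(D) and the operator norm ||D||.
sigma(D) = {25 + 21/n : n ≥ 1} ∪ {25}; ||D|| = 46

A bounded diagonal operator on l^2 with diagonal entries d_n has spectrum equal to the closure of {d_n : n ≥ 1}: every d_n is an eigenvalue (with eigenvector e_n), so {d_n} ⊂ sigma(D); the spectrum is closed, so its closure is too; and for lambda not in the closure, (D - lambda I) has bounded inverse (the diagonal entries 1/(d_n - lambda) are bounded). For our sequence d_n = 25 + 21/n, n = 1, 2, 3, ...:
  - {d_n} = {25 + 21/n : n ≥ 1}; the only limit point is 25
  - closure = {25 + 21/n : n ≥ 1} ∪ {25}
For the norm: a diagonal operator has ||D|| = sup_n |d_n|. Here d_n = 25 + 21/n is positive and decreasing, so sup_n |d_n| = d_1 = 25 + 21 = 46. So ||D|| = 46.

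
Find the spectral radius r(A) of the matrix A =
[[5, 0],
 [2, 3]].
r(A) = 5

The eigenvalues of A are the roots of its characteristic polynomial. With M = A (coefficients from the trace and determinant):
  p(λ) = det(λ I - M) = λ^2 - 8λ + 15.
For λ^2 - 8λ + 15 the discriminant is 4. It is a perfect square (2^2), so the roots are rational: λ = (8 ± 2)/2 = 5, 3.
Thus the eigenvalues (to 4 decimals) are 5 (modulus 5); 3 (modulus 3). The spectral radius is the largest modulus: r(A) = 5. (Cross-check: r(A) ≤ ||A||_2 ≈ 5.5373; equality holds whenever A is normal, though it can also hold for some non-normal A.)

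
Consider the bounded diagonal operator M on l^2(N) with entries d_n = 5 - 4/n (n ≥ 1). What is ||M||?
||M|| = 5

For a diagonal operator on l^2 with entries d_n, ||M|| = sup_n |d_n|. Here d_1 = 1, d_2 = 3, ..., and d_n = 5 - 4/n increases monotonically toward 5. All terms lie in [1, 5), so |d_n| = d_n and the supremum is the limit 5, which is not attained by any individual d_n. Hence ||M|| = 5.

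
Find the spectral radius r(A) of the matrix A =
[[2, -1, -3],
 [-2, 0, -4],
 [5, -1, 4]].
r(A) ≈ 4.2061

The eigenvalues of A are the roots of its characteristic polynomial. With M = A (coefficients from the trace, the sum of principal 2x2 minors, and det A):
  p(λ) = det(λ I - M) = λ^3 - 6λ^2 + 17λ + 2.
No integer candidate from the rational root theorem (±divisors of 2) is a root, so the roots are irrational. The cubic discriminant is Δ = -11300 < 0, so there is one real root and a complex-conjugate pair. p(-1) = -22 and p(0) = 2 have opposite signs, so a root lies in (-1, 0); Newton's method refines it to λ ≈ -0.1131. Dividing out (λ - (-0.1131)) leaves approximately λ^2 - 6.1131λ + 17.6911. For λ^2 - 6.1131λ + 17.6911 the discriminant is -33.395. It is negative, so the remaining roots are the complex-conjugate pair λ ≈ 3.0565 ± 2.8894i. Their product equals the constant term, so |λ|^2 ≈ 17.6911 and |λ| ≈ 4.2061.
Thus the eigenvalues (to 4 decimals) are -0.1131 (modulus 0.1131); 3.0565 ± 2.8894i (modulus 4.2061). The spectral radius is the largest modulus: r(A) ≈ 4.2061. (Cross-check: r(A) ≤ ||A||_2 ≈ 7.7358; equality holds whenever A is normal, though it can also hold for some non-normal A.)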